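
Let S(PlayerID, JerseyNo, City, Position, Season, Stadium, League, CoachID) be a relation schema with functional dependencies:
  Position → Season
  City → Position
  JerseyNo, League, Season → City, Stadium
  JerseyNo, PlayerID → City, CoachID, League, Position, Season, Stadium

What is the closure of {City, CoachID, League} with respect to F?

{City, CoachID, League, Position, Season}

Start with {City, CoachID, League}.
City → Position applies; add {Position} → now {City, CoachID, League, Position}.
Position → Season applies; add {Season} → now {City, CoachID, League, Position, Season}.
No further FD applies.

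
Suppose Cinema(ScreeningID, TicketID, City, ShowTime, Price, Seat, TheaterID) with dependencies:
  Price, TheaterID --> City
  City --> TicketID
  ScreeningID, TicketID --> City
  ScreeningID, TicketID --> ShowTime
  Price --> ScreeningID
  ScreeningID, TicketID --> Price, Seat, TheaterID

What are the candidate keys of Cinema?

{City, Price}, {City, ScreeningID}, {Price, TheaterID}, {Price, TicketID}, {ScreeningID, TicketID}

{City, Price}⁺ = {City, Price, ScreeningID, Seat, ShowTime, TheaterID, TicketID} — all of the relation — so {City, Price} is a candidate key.
{City, ScreeningID}⁺ = {City, Price, ScreeningID, Seat, ShowTime, TheaterID, TicketID} — all of the relation — so {City, ScreeningID} is a candidate key.
{Price, TheaterID}⁺ = {City, Price, ScreeningID, Seat, ShowTime, TheaterID, TicketID} — all of the relation — so {Price, TheaterID} is a candidate key.
{Price, TicketID}⁺ = {City, Price, ScreeningID, Seat, ShowTime, TheaterID, TicketID} — all of the relation — so {Price, TicketID} is a candidate key.
{ScreeningID, TicketID}⁺ = {City, Price, ScreeningID, Seat, ShowTime, TheaterID, TicketID} — all of the relation — so {ScreeningID, TicketID} is a candidate key.
These are minimal and exhaustive — every other superkey contains one of them.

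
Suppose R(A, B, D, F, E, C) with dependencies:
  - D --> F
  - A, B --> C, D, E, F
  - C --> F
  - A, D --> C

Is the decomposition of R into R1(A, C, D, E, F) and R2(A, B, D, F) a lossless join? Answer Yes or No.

No

Common attributes: {A, D, F}; their closure is {A, C, D, F}.
R1 ⊄ {A, C, D, F} and R2 ⊄ {A, C, D, F}, so the split is lossy.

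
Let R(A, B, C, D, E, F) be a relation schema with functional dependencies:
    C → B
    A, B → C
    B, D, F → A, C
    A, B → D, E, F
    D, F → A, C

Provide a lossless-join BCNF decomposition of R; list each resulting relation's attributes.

Candidate keys of the original relation: {A, B}, {A, C}, {D, F}.
Within {A, B, C, D, E, F}: {C}⁺ ∩ {A, B, C, D, E, F} = {B, C}, not the whole set, so C → B violates BCNF; decompose into {B, C} and {A, C, D, E, F}.
{B, C} has no BCNF violation.
{A, C, D, E, F} has no BCNF violation.

{A, C, D, E, F}; {B, C}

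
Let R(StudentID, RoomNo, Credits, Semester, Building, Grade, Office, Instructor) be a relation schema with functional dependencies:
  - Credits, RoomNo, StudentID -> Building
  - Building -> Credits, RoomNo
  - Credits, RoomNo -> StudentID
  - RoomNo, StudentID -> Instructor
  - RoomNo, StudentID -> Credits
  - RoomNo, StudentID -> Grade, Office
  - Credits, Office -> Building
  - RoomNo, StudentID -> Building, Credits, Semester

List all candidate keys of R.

{Building}, {Credits, Office}, {Credits, RoomNo}, {RoomNo, StudentID}

{Building}⁺ = {Building, Credits, Grade, Instructor, Office, RoomNo, Semester, StudentID} — all of the relation — so {Building} is a candidate key.
{Credits, Office}⁺ = {Building, Credits, Grade, Instructor, Office, RoomNo, Semester, StudentID} — all of the relation — so {Credits, Office} is a candidate key.
{Credits, RoomNo}⁺ = {Building, Credits, Grade, Instructor, Office, RoomNo, Semester, StudentID} — all of the relation — so {Credits, RoomNo} is a candidate key.
{RoomNo, StudentID}⁺ = {Building, Credits, Grade, Instructor, Office, RoomNo, Semester, StudentID} — all of the relation — so {RoomNo, StudentID} is a candidate key.
No proper subset of any of these is a key, and no other minimal superkey exists.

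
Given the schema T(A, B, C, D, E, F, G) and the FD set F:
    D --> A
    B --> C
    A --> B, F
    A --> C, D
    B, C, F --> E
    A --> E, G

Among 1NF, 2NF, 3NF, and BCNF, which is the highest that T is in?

2NF

Candidate keys: {A}, {D}. Prime attributes: {A, D}.
B --> C breaks BCNF: {B}⁺ = {B, C}, so {B} is not a superkey.
B --> C has non-prime {C} on the right and a non-superkey on the left, so 3NF fails.
All keys have size 1, which rules out partial dependencies — 2NF is satisfied.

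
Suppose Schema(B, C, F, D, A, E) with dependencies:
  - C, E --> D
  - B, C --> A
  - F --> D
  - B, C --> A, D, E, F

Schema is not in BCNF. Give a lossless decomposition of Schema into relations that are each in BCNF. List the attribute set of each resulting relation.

Candidate key of the original relation: {B, C}.
{A, B, C, D, E, F}: {C, E} determines {C, D, E} here but is not a superkey — split on C, E --> D, giving {C, D, E} and {A, B, C, E, F}.
{C, D, E}: every determinant is a superkey — BCNF.
{A, B, C, E, F}: every determinant is a superkey — BCNF.

{A, B, C, E, F}; {C, D, E}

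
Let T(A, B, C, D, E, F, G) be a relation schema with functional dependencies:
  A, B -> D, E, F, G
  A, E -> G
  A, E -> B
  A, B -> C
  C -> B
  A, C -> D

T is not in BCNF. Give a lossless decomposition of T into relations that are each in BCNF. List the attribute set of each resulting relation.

{A, C, D, E, F, G}; {B, C}

Candidate keys of the original relation: {A, B}, {A, C}, {A, E}.
Within {A, B, C, D, E, F, G}: {C}⁺ ∩ {A, B, C, D, E, F, G} = {B, C}, not the whole set, so C -> B violates BCNF; decompose into {B, C} and {A, C, D, E, F, G}.
{B, C}: every determinant is a superkey — BCNF.
{A, C, D, E, F, G}: every determinant is a superkey — BCNF.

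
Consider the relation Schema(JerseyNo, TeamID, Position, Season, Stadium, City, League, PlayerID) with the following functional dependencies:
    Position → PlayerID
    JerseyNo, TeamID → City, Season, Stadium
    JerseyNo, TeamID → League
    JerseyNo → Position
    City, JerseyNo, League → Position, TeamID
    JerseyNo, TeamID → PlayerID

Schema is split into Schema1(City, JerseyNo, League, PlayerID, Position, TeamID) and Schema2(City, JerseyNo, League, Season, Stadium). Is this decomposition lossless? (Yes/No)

Schema1 ∩ Schema2 = {City, JerseyNo, League}; its closure under F is {City, JerseyNo, League, PlayerID, Position, Season, Stadium, TeamID}.
This includes all of Schema1, so the common attributes are a superkey of Schema1 — the join is lossless.

Yes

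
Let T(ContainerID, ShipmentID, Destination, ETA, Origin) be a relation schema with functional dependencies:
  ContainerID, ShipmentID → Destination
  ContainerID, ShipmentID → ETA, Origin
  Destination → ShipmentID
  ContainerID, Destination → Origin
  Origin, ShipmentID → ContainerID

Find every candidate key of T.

{ContainerID, Destination}⁺ = {ContainerID, Destination, ETA, Origin, ShipmentID} — all of the relation — so {ContainerID, Destination} is a candidate key.
{ContainerID, ShipmentID}⁺ = {ContainerID, Destination, ETA, Origin, ShipmentID} — all of the relation — so {ContainerID, ShipmentID} is a candidate key.
{Destination, Origin}⁺ = {ContainerID, Destination, ETA, Origin, ShipmentID} — all of the relation — so {Destination, Origin} is a candidate key.
{Origin, ShipmentID}⁺ = {ContainerID, Destination, ETA, Origin, ShipmentID} — all of the relation — so {Origin, ShipmentID} is a candidate key.
No proper subset of any of these is a key, and no other minimal superkey exists.

{ContainerID, Destination}, {ContainerID, ShipmentID}, {Destination, Origin}, {Origin, ShipmentID}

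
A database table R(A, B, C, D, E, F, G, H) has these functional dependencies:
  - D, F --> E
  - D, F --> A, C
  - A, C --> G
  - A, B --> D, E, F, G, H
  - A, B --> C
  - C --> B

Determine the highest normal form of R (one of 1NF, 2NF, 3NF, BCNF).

3NF

Candidate keys: {A, B}, {A, C}, {D, F}. Prime attributes: {A, B, C, D, F}.
C --> B breaks BCNF: {C}⁺ = {B, C}, so {C} is not a superkey.
Since {B} ⊆ prime attributes and every other non-superkey FD also has a prime right side, the schema is in 3NF.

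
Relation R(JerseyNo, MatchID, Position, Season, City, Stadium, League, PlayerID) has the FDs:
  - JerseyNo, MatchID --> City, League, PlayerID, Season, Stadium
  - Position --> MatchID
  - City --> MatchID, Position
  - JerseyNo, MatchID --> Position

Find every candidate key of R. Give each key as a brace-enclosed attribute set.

No FD produces {JerseyNo}, so it must be in every candidate key.
{City, JerseyNo} is a candidate key since {City, JerseyNo}⁺ = {City, JerseyNo, League, MatchID, PlayerID, Position, Season, Stadium} covers every attribute.
{JerseyNo, MatchID} is a candidate key since {JerseyNo, MatchID}⁺ = {City, JerseyNo, League, MatchID, PlayerID, Position, Season, Stadium} covers every attribute.
{JerseyNo, Position} is a candidate key since {JerseyNo, Position}⁺ = {City, JerseyNo, League, MatchID, PlayerID, Position, Season, Stadium} covers every attribute.
These are minimal and exhaustive — every other superkey contains one of them.

{City, JerseyNo}, {JerseyNo, MatchID}, {JerseyNo, Position}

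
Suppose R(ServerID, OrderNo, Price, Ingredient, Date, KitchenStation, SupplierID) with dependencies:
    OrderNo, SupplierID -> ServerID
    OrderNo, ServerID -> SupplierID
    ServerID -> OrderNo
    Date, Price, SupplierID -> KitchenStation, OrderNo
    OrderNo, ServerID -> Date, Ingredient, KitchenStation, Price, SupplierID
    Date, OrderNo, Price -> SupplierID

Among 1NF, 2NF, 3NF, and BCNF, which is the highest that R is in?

Candidate keys: {Date, OrderNo, Price}, {Date, Price, SupplierID}, {OrderNo, SupplierID}, {ServerID}. Prime attributes: {Date, OrderNo, Price, ServerID, SupplierID}.
Each dependency's left side is a superkey — BCNF holds.

BCNF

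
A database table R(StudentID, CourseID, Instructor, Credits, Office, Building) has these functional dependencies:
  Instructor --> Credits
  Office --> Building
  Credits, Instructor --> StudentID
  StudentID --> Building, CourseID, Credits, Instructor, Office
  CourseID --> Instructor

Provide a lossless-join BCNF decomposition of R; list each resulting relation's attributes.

{Building, Office}; {CourseID, Credits, Instructor, Office, StudentID}

Candidate keys of the original relation: {CourseID}, {Instructor}, {StudentID}.
{Building, CourseID, Credits, Instructor, Office, StudentID}: {Office} determines {Building, Office} here but is not a superkey — split on Office --> Building, giving {Building, Office} and {CourseID, Credits, Instructor, Office, StudentID}.
{Building, Office}: every determinant is a superkey — BCNF.
{CourseID, Credits, Instructor, Office, StudentID}: every determinant is a superkey — BCNF.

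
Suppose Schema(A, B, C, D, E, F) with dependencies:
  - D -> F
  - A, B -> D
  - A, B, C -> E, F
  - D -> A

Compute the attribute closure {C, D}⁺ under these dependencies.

{A, C, D, F}

Start with {C, D}.
D -> F applies; add {F} → now {C, D, F}.
D -> A applies; add {A} → now {A, C, D, F}.
No further FD applies.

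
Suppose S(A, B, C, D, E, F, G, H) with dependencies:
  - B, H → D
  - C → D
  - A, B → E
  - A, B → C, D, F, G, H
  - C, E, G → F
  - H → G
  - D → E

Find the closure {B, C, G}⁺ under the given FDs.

Start with {B, C, G}.
C → D applies; add {D} → now {B, C, D, G}.
D → E applies; add {E} → now {B, C, D, E, G}.
C, E, G → F applies; add {F} → now {B, C, D, E, F, G}.
No further FD applies.

{B, C, D, E, F, G}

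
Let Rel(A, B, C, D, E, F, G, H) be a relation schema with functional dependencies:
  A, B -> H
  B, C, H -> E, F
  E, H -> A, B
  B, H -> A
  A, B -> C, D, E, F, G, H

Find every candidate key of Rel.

Closure of {A, B} is {A, B, C, D, E, F, G, H}, the whole schema; {A, B} is a candidate key.
Closure of {B, H} is {A, B, C, D, E, F, G, H}, the whole schema; {B, H} is a candidate key.
Closure of {E, H} is {A, B, C, D, E, F, G, H}, the whole schema; {E, H} is a candidate key.
These are minimal and exhaustive — every other superkey contains one of them.

{A, B}, {B, H}, {E, H}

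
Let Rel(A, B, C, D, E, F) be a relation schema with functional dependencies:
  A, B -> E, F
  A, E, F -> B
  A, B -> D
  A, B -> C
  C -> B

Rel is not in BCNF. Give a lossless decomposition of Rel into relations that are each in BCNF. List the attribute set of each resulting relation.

Candidate keys of the original relation: {A, B}, {A, C}, {A, E, F}.
Within {A, B, C, D, E, F}: {C}⁺ ∩ {A, B, C, D, E, F} = {B, C}, not the whole set, so C -> B violates BCNF; decompose into {B, C} and {A, C, D, E, F}.
{B, C} is in BCNF.
{A, C, D, E, F} is in BCNF.

{A, C, D, E, F}; {B, C}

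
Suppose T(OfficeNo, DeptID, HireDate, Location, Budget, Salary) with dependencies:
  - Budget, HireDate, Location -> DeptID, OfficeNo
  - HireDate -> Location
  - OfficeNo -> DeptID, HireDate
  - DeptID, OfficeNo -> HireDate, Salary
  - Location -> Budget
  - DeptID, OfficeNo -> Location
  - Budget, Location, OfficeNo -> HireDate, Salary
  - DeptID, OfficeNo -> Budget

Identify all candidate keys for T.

{HireDate}, {OfficeNo}

{HireDate} is a candidate key since {HireDate}⁺ = {Budget, DeptID, HireDate, Location, OfficeNo, Salary} covers every attribute.
{OfficeNo} is a candidate key since {OfficeNo}⁺ = {Budget, DeptID, HireDate, Location, OfficeNo, Salary} covers every attribute.
Any other superkey properly contains one of these, so there are no further candidate keys.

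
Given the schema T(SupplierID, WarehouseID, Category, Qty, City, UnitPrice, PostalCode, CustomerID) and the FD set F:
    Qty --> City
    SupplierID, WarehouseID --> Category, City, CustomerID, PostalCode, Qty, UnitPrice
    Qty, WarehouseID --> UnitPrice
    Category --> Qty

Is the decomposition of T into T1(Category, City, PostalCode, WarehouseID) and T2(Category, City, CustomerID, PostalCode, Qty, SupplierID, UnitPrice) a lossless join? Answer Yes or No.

The shared attributes are {Category, City, PostalCode} and {Category, City, PostalCode}⁺ = {Category, City, PostalCode, Qty}.
Neither T1 nor T2 is contained in that closure, so the decomposition is lossy.

No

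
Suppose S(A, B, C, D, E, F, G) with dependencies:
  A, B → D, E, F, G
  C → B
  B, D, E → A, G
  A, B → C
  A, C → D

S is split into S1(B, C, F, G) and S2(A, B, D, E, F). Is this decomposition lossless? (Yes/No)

The shared attributes are {B, F} and {B, F}⁺ = {B, F}.
The closure covers neither S1 nor S2 entirely; the join is not lossless.

No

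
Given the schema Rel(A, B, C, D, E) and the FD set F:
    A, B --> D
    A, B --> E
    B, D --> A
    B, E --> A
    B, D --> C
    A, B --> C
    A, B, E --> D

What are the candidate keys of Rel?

{A, B}, {B, D}, {B, E}

Attributes never on any right-hand side: {B} — every candidate key must contain it.
{A, B}⁺ = {A, B, C, D, E} — all of the relation — so {A, B} is a candidate key.
{B, D}⁺ = {A, B, C, D, E} — all of the relation — so {B, D} is a candidate key.
{B, E}⁺ = {A, B, C, D, E} — all of the relation — so {B, E} is a candidate key.
No proper subset of any of these is a key, and no other minimal superkey exists.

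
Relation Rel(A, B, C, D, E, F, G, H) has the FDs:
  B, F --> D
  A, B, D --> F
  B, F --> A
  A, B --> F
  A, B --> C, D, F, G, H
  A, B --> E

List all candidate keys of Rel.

No FD produces {B}, so it must be in every candidate key.
{A, B}⁺ = {A, B, C, D, E, F, G, H} — all of the relation — so {A, B} is a candidate key.
{B, F}⁺ = {A, B, C, D, E, F, G, H} — all of the relation — so {B, F} is a candidate key.
No proper subset of any of these is a key, and no other minimal superkey exists.

{A, B}, {B, F}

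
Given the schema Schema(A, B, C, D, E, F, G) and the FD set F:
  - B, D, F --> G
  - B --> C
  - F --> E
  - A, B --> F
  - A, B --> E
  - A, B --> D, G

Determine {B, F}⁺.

{B, C, E, F}

Start with {B, F}.
B --> C applies; add {C} → now {B, C, F}.
F --> E applies; add {E} → now {B, C, E, F}.
No further FD applies.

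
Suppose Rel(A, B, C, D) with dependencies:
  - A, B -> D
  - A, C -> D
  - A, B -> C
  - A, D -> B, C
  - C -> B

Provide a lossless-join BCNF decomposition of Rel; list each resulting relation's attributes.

{A, C, D}; {B, C}

Candidate keys of the original relation: {A, B}, {A, C}, {A, D}.
Within {A, B, C, D}: {C}⁺ ∩ {A, B, C, D} = {B, C}, not the whole set, so C -> B violates BCNF; decompose into {B, C} and {A, C, D}.
{B, C} has no BCNF violation.
{A, C, D} has no BCNF violation.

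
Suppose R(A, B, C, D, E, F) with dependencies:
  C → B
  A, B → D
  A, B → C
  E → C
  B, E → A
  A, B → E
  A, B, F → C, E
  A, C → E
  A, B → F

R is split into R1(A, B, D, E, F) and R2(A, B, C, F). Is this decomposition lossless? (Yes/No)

Yes

Common attributes: {A, B, F}; their closure is {A, B, C, D, E, F}.
Since R1 ⊆ {A, B, C, D, E, F}, the intersection is a superkey of R1; the decomposition is lossless.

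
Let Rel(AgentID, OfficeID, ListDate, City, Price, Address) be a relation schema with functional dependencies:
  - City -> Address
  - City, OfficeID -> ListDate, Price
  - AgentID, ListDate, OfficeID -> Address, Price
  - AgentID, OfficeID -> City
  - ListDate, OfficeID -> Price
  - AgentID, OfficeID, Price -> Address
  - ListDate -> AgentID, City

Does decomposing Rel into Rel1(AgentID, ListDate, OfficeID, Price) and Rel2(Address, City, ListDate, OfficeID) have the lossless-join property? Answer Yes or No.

The shared attributes are {ListDate, OfficeID} and {ListDate, OfficeID}⁺ = {Address, AgentID, City, ListDate, OfficeID, Price}.
This includes all of Rel1, so the common attributes are a superkey of Rel1 — the join is lossless.

Yes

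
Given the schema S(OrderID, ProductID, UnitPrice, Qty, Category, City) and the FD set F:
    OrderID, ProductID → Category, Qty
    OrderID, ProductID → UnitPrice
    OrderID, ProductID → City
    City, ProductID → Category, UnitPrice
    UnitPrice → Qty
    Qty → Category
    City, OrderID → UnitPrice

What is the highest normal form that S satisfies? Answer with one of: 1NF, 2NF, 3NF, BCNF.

2NF

Candidate key: {OrderID, ProductID}. Prime attributes: {OrderID, ProductID}.
City, ProductID → Category, UnitPrice breaks BCNF: {City, ProductID}⁺ = {Category, City, ProductID, Qty, UnitPrice}, so {City, ProductID} is not a superkey.
City, ProductID → Category, UnitPrice has non-prime {Category, UnitPrice} on the right and a non-superkey on the left, so 3NF fails.
No proper subset of a key has a non-prime attribute in its closure, so there is no partial dependency; 2NF holds.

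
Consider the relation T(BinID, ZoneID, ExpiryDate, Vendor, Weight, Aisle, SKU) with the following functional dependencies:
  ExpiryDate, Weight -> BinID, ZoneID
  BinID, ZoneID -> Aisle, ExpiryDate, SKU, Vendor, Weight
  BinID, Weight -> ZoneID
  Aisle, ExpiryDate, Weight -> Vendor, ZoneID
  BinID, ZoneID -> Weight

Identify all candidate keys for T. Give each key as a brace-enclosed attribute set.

{BinID, Weight}, {BinID, ZoneID}, {ExpiryDate, Weight}

Closure of {BinID, Weight} is {Aisle, BinID, ExpiryDate, SKU, Vendor, Weight, ZoneID}, the whole schema; {BinID, Weight} is a candidate key.
Closure of {BinID, ZoneID} is {Aisle, BinID, ExpiryDate, SKU, Vendor, Weight, ZoneID}, the whole schema; {BinID, ZoneID} is a candidate key.
Closure of {ExpiryDate, Weight} is {Aisle, BinID, ExpiryDate, SKU, Vendor, Weight, ZoneID}, the whole schema; {ExpiryDate, Weight} is a candidate key.
These are minimal and exhaustive — every other superkey contains one of them.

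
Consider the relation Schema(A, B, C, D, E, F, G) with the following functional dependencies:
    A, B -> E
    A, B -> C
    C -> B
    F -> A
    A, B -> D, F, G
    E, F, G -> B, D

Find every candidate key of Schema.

{A, B}, {A, C}, {B, F}, {C, F}, {E, F, G}

{A, B}⁺ = {A, B, C, D, E, F, G}, which is every attribute, so {A, B} is a candidate key.
{A, C}⁺ = {A, B, C, D, E, F, G}, which is every attribute, so {A, C} is a candidate key.
{B, F}⁺ = {A, B, C, D, E, F, G}, which is every attribute, so {B, F} is a candidate key.
{C, F}⁺ = {A, B, C, D, E, F, G}, which is every attribute, so {C, F} is a candidate key.
{E, F, G}⁺ = {A, B, C, D, E, F, G}, which is every attribute, so {E, F, G} is a candidate key.
No proper subset of any of these is a key, and no other minimal superkey exists.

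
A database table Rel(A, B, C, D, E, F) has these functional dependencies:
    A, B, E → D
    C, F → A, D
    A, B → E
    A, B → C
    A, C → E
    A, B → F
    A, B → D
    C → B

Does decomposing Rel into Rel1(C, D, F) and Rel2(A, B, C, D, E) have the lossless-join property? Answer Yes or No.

No

The shared attributes are {C, D} and {C, D}⁺ = {B, C, D}.
Neither Rel1 nor Rel2 is contained in that closure, so the decomposition is lossy.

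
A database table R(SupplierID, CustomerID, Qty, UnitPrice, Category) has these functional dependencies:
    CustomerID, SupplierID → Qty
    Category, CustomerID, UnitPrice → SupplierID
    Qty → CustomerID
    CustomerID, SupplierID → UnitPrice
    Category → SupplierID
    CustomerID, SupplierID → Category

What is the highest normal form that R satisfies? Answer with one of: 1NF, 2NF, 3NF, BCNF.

3NF

Candidate keys: {Category, CustomerID}, {Category, Qty}, {CustomerID, SupplierID}, {Qty, SupplierID}. Prime attributes: {Category, CustomerID, Qty, SupplierID}.
For Qty → CustomerID we have {Qty}⁺ = {CustomerID, Qty}; {Qty} is not a superkey, so BCNF fails.
But every attribute on its right side ({CustomerID}) is prime, and the same holds for every other non-superkey FD, so 3NF still holds.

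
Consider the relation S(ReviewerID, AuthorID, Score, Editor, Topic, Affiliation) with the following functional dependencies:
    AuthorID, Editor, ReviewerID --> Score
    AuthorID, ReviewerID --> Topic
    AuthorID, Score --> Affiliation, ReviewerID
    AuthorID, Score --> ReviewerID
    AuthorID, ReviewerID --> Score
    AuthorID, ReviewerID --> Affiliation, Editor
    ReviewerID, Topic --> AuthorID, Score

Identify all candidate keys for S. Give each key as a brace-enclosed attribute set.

{AuthorID, ReviewerID}⁺ = {Affiliation, AuthorID, Editor, ReviewerID, Score, Topic}, which is every attribute, so {AuthorID, ReviewerID} is a candidate key.
{AuthorID, Score}⁺ = {Affiliation, AuthorID, Editor, ReviewerID, Score, Topic}, which is every attribute, so {AuthorID, Score} is a candidate key.
{ReviewerID, Topic}⁺ = {Affiliation, AuthorID, Editor, ReviewerID, Score, Topic}, which is every attribute, so {ReviewerID, Topic} is a candidate key.
No proper subset of any of these is a key, and no other minimal superkey exists.

{AuthorID, ReviewerID}, {AuthorID, Score}, {ReviewerID, Topic}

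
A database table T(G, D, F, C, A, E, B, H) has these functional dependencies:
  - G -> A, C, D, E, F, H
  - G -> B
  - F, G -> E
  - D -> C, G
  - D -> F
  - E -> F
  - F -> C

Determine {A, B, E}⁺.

Start with {A, B, E}.
E -> F applies; add {F} → now {A, B, E, F}.
F -> C applies; add {C} → now {A, B, C, E, F}.
No further FD applies.

{A, B, C, E, F}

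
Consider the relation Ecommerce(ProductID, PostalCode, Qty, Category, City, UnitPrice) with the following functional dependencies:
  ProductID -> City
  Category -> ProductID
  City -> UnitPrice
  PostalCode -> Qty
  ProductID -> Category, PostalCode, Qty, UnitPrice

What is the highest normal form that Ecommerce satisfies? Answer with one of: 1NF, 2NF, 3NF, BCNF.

Candidate keys: {Category}, {ProductID}. Prime attributes: {Category, ProductID}.
City -> UnitPrice: {City}⁺ = {City, UnitPrice}, which is not all of the attributes, so the left side is not a superkey — BCNF is violated.
City -> UnitPrice determines the non-prime attribute {UnitPrice} from a non-superkey — 3NF is violated.
Every candidate key is a single attribute, so no partial dependency is possible; 2NF holds.

2NF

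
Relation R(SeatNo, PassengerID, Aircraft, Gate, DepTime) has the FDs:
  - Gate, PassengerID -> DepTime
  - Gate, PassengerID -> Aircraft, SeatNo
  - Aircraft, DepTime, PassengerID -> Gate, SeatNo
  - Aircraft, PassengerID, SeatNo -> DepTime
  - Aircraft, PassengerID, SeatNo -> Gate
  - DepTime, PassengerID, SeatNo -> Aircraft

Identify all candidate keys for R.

No FD produces {PassengerID}, so it must be in every candidate key.
{Gate, PassengerID}⁺ = {Aircraft, DepTime, Gate, PassengerID, SeatNo} — all of the relation — so {Gate, PassengerID} is a candidate key.
{Aircraft, DepTime, PassengerID}⁺ = {Aircraft, DepTime, Gate, PassengerID, SeatNo} — all of the relation — so {Aircraft, DepTime, PassengerID} is a candidate key.
{Aircraft, PassengerID, SeatNo}⁺ = {Aircraft, DepTime, Gate, PassengerID, SeatNo} — all of the relation — so {Aircraft, PassengerID, SeatNo} is a candidate key.
{DepTime, PassengerID, SeatNo}⁺ = {Aircraft, DepTime, Gate, PassengerID, SeatNo} — all of the relation — so {DepTime, PassengerID, SeatNo} is a candidate key.
These are minimal and exhaustive — every other superkey contains one of them.

{Aircraft, DepTime, PassengerID}, {Aircraft, PassengerID, SeatNo}, {DepTime, PassengerID, SeatNo}, {Gate, PassengerID}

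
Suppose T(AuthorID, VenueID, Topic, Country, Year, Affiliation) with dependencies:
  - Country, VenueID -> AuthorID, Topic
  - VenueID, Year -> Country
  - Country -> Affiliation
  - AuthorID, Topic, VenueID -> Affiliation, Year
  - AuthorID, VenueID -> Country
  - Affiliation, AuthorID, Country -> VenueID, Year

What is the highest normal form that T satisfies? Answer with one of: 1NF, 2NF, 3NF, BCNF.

1NF

Candidate keys: {AuthorID, Country}, {AuthorID, VenueID}, {Country, VenueID}, {VenueID, Year}. Prime attributes: {AuthorID, Country, VenueID, Year}.
For Country -> Affiliation we have {Country}⁺ = {Affiliation, Country}; {Country} is not a superkey, so BCNF fails.
Country -> Affiliation determines the non-prime attribute {Affiliation} from a non-superkey — 3NF is violated.
The proper key subset {Country} of {AuthorID, Country} determines non-prime {Affiliation}, so the relation is not even in 2NF.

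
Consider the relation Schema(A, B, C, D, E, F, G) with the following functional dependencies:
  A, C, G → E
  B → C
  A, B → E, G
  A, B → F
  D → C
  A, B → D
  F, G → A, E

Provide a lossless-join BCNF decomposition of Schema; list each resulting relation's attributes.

Candidate keys of the original relation: {A, B}, {B, F, G}.
In {A, B, C, D, E, F, G}, {A, C, G} is not a superkey ({A, C, G}⁺ restricted to this set is {A, C, E, G}), so split on A, C, G → E into {A, C, E, G} and {A, B, C, D, F, G}.
{A, C, E, G} has no BCNF violation.
In {A, B, C, D, F, G}, {B} is not a superkey ({B}⁺ restricted to this set is {B, C}), so split on B → C into {B, C} and {A, B, D, F, G}.
{B, C} has no BCNF violation.
In {A, B, D, F, G}, {F, G} is not a superkey ({F, G}⁺ restricted to this set is {A, F, G}), so split on F, G → A into {A, F, G} and {B, D, F, G}.
{A, F, G} has no BCNF violation.
{B, D, F, G} has no BCNF violation.

{A, C, E, G}; {A, F, G}; {B, C}; {B, D, F, G}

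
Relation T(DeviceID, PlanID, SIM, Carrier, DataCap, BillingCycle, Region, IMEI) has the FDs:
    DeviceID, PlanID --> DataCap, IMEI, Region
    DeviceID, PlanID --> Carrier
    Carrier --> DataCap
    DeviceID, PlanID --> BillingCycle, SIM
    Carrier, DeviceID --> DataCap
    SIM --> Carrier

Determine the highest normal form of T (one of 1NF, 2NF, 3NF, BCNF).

Candidate key: {DeviceID, PlanID}. Prime attributes: {DeviceID, PlanID}.
Carrier --> DataCap: {Carrier}⁺ = {Carrier, DataCap}, which is not all of the attributes, so the left side is not a superkey — BCNF is violated.
Because {DataCap} is non-prime and the left side of Carrier --> DataCap is not a superkey, the relation is not in 3NF.
No proper subset of a key has a non-prime attribute in its closure, so there is no partial dependency; 2NF holds.

2NF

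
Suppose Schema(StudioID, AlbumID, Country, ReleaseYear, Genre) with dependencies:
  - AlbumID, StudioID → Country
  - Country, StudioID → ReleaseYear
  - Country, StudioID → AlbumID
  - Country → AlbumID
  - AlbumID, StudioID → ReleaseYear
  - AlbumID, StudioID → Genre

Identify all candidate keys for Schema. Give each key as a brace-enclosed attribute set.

No FD produces {StudioID}, so it must be in every candidate key.
{AlbumID, StudioID} is a candidate key since {AlbumID, StudioID}⁺ = {AlbumID, Country, Genre, ReleaseYear, StudioID} covers every attribute.
{Country, StudioID} is a candidate key since {Country, StudioID}⁺ = {AlbumID, Country, Genre, ReleaseYear, StudioID} covers every attribute.
No proper subset of any of these is a key, and no other minimal superkey exists.

{AlbumID, StudioID}, {Country, StudioID}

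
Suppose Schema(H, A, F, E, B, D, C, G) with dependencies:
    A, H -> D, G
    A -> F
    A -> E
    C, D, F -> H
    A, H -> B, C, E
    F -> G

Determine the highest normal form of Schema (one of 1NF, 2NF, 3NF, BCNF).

Candidate keys: {A, C, D}, {A, H}. Prime attributes: {A, C, D, H}.
A -> F: {A}⁺ = {A, E, F, G}, which is not all of the attributes, so the left side is not a superkey — BCNF is violated.
A -> F has non-prime {F} on the right and a non-superkey on the left, so 3NF fails.
The proper key subset {A} of {A, H} determines non-prime {E, F, G}, so the relation is not even in 2NF.

1NF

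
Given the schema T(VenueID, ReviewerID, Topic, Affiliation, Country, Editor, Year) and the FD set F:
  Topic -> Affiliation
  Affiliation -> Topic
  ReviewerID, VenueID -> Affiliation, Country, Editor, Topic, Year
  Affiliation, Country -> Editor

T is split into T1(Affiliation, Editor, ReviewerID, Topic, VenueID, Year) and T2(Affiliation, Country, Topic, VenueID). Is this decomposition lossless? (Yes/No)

T1 ∩ T2 = {Affiliation, Topic, VenueID}; its closure under F is {Affiliation, Topic, VenueID}.
The closure covers neither T1 nor T2 entirely; the join is not lossless.

No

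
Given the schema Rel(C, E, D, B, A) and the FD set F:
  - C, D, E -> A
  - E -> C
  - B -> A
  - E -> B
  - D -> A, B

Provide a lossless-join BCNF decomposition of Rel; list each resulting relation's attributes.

Candidate key of the original relation: {D, E}.
{A, B, C, D, E}: {E} determines {A, B, C, E} here but is not a superkey — split on E -> A, B, C, giving {A, B, C, E} and {D, E}.
{A, B, C, E}: {B} determines {A, B} here but is not a superkey — split on B -> A, giving {A, B} and {B, C, E}.
{A, B} is in BCNF.
{B, C, E} is in BCNF.
{D, E} is in BCNF.

{A, B}; {B, C, E}; {D, E}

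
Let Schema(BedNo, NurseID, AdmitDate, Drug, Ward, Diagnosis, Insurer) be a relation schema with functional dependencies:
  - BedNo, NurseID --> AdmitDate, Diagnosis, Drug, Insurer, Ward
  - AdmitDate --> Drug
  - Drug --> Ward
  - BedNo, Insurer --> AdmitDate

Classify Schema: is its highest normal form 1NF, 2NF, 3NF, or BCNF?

2NF

Candidate key: {BedNo, NurseID}. Prime attributes: {BedNo, NurseID}.
AdmitDate --> Drug breaks BCNF: {AdmitDate}⁺ = {AdmitDate, Drug, Ward}, so {AdmitDate} is not a superkey.
AdmitDate --> Drug determines the non-prime attribute {Drug} from a non-superkey — 3NF is violated.
Checking every proper subset of each key, none determines a non-prime attribute — 2NF is satisfied.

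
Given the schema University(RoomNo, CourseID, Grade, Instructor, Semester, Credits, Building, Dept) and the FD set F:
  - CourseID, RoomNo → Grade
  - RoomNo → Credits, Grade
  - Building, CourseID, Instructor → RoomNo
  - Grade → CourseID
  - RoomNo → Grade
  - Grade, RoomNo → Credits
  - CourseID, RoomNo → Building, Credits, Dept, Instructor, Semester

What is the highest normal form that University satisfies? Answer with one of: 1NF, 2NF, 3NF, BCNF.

Candidate keys: {Building, CourseID, Instructor}, {Building, Grade, Instructor}, {RoomNo}. Prime attributes: {Building, CourseID, Grade, Instructor, RoomNo}.
For Grade → CourseID we have {Grade}⁺ = {CourseID, Grade}; {Grade} is not a superkey, so BCNF fails.
Its right-hand attributes {CourseID} are all prime, as are those of every other non-superkey FD — the relation is in 3NF.

3NF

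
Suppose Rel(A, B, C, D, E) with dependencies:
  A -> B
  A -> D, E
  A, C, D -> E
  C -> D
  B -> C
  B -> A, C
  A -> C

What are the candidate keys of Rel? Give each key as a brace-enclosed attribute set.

Closure of {A} is {A, B, C, D, E}, the whole schema; {A} is a candidate key.
Closure of {B} is {A, B, C, D, E}, the whole schema; {B} is a candidate key.
Any other superkey properly contains one of these, so there are no further candidate keys.

{A}, {B}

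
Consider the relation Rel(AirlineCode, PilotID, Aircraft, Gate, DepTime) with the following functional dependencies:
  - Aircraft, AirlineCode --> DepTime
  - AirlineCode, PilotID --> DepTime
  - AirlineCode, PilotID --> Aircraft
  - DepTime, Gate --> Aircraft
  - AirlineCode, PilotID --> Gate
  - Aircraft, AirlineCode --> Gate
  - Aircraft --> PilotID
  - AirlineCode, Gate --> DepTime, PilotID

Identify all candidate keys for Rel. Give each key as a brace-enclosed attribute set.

No FD produces {AirlineCode}, so it must be in every candidate key.
{Aircraft, AirlineCode}⁺ = {Aircraft, AirlineCode, DepTime, Gate, PilotID} — all of the relation — so {Aircraft, AirlineCode} is a candidate key.
{AirlineCode, Gate}⁺ = {Aircraft, AirlineCode, DepTime, Gate, PilotID} — all of the relation — so {AirlineCode, Gate} is a candidate key.
{AirlineCode, PilotID}⁺ = {Aircraft, AirlineCode, DepTime, Gate, PilotID} — all of the relation — so {AirlineCode, PilotID} is a candidate key.
These are minimal and exhaustive — every other superkey contains one of them.

{Aircraft, AirlineCode}, {AirlineCode, Gate}, {AirlineCode, PilotID}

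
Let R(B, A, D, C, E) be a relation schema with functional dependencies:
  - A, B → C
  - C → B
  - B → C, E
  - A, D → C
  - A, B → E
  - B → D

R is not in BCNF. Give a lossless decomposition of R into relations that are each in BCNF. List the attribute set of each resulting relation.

Candidate keys of the original relation: {A, B}, {A, C}, {A, D}.
In {A, B, C, D, E}, {C} is not a superkey ({C}⁺ restricted to this set is {B, C, D, E}), so split on C → B, D, E into {B, C, D, E} and {A, C}.
{B, C, D, E} has no BCNF violation.
{A, C} has no BCNF violation.

{A, C}; {B, C, D, E}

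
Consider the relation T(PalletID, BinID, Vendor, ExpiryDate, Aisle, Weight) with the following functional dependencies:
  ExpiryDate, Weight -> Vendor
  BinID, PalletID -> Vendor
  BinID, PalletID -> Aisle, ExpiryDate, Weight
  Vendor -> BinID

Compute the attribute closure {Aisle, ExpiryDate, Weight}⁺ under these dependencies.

Start with {Aisle, ExpiryDate, Weight}.
ExpiryDate, Weight -> Vendor applies; add {Vendor} → now {Aisle, ExpiryDate, Vendor, Weight}.
Vendor -> BinID applies; add {BinID} → now {Aisle, BinID, ExpiryDate, Vendor, Weight}.
No further FD applies.

{Aisle, BinID, ExpiryDate, Vendor, Weight}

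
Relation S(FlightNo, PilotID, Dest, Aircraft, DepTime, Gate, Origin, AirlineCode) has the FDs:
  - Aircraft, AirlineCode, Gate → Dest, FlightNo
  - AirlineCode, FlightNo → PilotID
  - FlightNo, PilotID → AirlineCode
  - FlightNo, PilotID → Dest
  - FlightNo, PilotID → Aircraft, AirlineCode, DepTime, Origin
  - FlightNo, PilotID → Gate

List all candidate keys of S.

{Aircraft, AirlineCode, Gate}, {AirlineCode, FlightNo}, {FlightNo, PilotID}

Closure of {AirlineCode, FlightNo} is {Aircraft, AirlineCode, DepTime, Dest, FlightNo, Gate, Origin, PilotID}, the whole schema; {AirlineCode, FlightNo} is a candidate key.
Closure of {FlightNo, PilotID} is {Aircraft, AirlineCode, DepTime, Dest, FlightNo, Gate, Origin, PilotID}, the whole schema; {FlightNo, PilotID} is a candidate key.
Closure of {Aircraft, AirlineCode, Gate} is {Aircraft, AirlineCode, DepTime, Dest, FlightNo, Gate, Origin, PilotID}, the whole schema; {Aircraft, AirlineCode, Gate} is a candidate key.
Any other superkey properly contains one of these, so there are no further candidate keys.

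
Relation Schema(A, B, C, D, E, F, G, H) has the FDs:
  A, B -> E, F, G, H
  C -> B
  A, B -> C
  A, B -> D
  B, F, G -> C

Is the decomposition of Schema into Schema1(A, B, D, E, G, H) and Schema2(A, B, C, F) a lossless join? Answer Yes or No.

Yes

Schema1 ∩ Schema2 = {A, B}; its closure under F is {A, B, C, D, E, F, G, H}.
This includes all of Schema1, so the common attributes are a superkey of Schema1 — the join is lossless.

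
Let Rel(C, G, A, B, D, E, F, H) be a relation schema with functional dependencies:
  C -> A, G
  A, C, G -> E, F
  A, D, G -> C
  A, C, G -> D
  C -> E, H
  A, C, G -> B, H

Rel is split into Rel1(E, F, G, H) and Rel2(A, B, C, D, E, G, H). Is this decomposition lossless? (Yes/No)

No

Rel1 ∩ Rel2 = {E, G, H}; its closure under F is {E, G, H}.
Neither Rel1 nor Rel2 is contained in that closure, so the decomposition is lossy.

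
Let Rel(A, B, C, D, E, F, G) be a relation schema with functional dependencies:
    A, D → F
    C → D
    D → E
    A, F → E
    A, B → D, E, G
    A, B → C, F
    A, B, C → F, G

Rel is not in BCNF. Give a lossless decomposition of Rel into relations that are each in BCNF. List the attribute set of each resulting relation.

Candidate key of the original relation: {A, B}.
In {A, B, C, D, E, F, G}, {A, D} is not a superkey ({A, D}⁺ restricted to this set is {A, D, E, F}), so split on A, D → E, F into {A, D, E, F} and {A, B, C, D, G}.
In {A, D, E, F}, {D} is not a superkey ({D}⁺ restricted to this set is {D, E}), so split on D → E into {D, E} and {A, D, F}.
{D, E}: every determinant is a superkey — BCNF.
{A, D, F}: every determinant is a superkey — BCNF.
In {A, B, C, D, G}, {C} is not a superkey ({C}⁺ restricted to this set is {C, D}), so split on C → D into {C, D} and {A, B, C, G}.
{C, D}: every determinant is a superkey — BCNF.
{A, B, C, G}: every determinant is a superkey — BCNF.

{A, B, C, G}; {A, D, F}; {C, D}; {D, E}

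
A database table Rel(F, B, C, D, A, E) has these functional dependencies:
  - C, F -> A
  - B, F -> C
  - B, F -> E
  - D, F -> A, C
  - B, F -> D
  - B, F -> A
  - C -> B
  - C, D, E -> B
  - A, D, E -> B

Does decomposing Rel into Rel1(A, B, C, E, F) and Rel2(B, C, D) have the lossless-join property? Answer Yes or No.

No

Common attributes: {B, C}; their closure is {B, C}.
Rel1 ⊄ {B, C} and Rel2 ⊄ {B, C}, so the split is lossy.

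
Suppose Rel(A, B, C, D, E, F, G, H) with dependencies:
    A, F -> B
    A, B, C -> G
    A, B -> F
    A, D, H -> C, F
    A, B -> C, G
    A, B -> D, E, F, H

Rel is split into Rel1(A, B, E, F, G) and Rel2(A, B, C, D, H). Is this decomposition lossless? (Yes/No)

Yes

Common attributes: {A, B}; their closure is {A, B, C, D, E, F, G, H}.
Rel1 is contained in that closure, so Rel1 ∩ Rel2 -> Rel1 holds and the join is lossless.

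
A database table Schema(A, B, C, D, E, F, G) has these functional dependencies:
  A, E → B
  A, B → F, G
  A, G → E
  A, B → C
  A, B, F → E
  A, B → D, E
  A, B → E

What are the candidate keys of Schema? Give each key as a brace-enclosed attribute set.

Attributes never on any right-hand side: {A} — every candidate key must contain it.
{A, B}⁺ = {A, B, C, D, E, F, G}, which is every attribute, so {A, B} is a candidate key.
{A, E}⁺ = {A, B, C, D, E, F, G}, which is every attribute, so {A, E} is a candidate key.
{A, G}⁺ = {A, B, C, D, E, F, G}, which is every attribute, so {A, G} is a candidate key.
Any other superkey properly contains one of these, so there are no further candidate keys.

{A, B}, {A, E}, {A, G}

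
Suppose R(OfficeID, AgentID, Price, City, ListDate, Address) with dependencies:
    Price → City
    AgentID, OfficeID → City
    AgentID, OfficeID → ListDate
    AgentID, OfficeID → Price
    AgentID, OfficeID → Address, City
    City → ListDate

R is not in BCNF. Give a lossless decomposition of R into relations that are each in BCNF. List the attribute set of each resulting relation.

{Address, AgentID, OfficeID, Price}; {City, ListDate}; {City, Price}

Candidate key of the original relation: {AgentID, OfficeID}.
{Address, AgentID, City, ListDate, OfficeID, Price}: {Price} determines {City, ListDate, Price} here but is not a superkey — split on Price → City, ListDate, giving {City, ListDate, Price} and {Address, AgentID, OfficeID, Price}.
{City, ListDate, Price}: {City} determines {City, ListDate} here but is not a superkey — split on City → ListDate, giving {City, ListDate} and {City, Price}.
{City, ListDate}: every determinant is a superkey — BCNF.
{City, Price}: every determinant is a superkey — BCNF.
{Address, AgentID, OfficeID, Price}: every determinant is a superkey — BCNF.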